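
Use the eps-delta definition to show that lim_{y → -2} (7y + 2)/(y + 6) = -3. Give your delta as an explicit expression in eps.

Let eps > 0 be given. We want delta > 0 with 0 < |y + 2| < delta ⇒ |(7y + 2)/(y + 6) + 3| < eps.
Combining over a common denominator, (7y + 2)/(y + 6) + 3 = [(7y + 2)·4 − (-12)·(y + 6)] / [4·(y + 6)] = 40(y + 2) / (4(y + 6)).
So |(7y + 2)/(y + 6) + 3| = 40|y + 2| / (4·|y + 6|).
Restrict delta ≤ 2. Then |y + 2| < 2 gives |y + 6| = |(y + 2) + 4| ≥ 4 − 2 = 2.
Hence |(7y + 2)/(y + 6) + 3| < 40|y + 2|/(4·2) = 5|y + 2|, which is < eps once |y + 2| < (1/5)eps.
Take delta = min(2, (1/5)eps). Then 0 < |y + 2| < delta forces both bounds, so |(7y + 2)/(y + 6) + 3| < eps.

delta = min(2, (1/5)eps)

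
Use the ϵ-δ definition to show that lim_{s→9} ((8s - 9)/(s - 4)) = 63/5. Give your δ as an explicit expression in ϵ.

Let ϵ > 0 be given. We want δ > 0 with 0 < |s − 9| < δ ⇒ |(8s - 9)/(s - 4) − (63/5)| < ϵ.
Combining over a common denominator, (8s - 9)/(s - 4) − (63/5) = [(8s - 9)·5 − 63·(s - 4)] / [5·(s - 4)] = -23(s − 9) / (5(s - 4)).
So |(8s - 9)/(s - 4) − (63/5)| = 23|s − 9| / (5·|s − 4|).
Require δ ≤ 5/2, so |s − 4| ≥ |5| − |s − 9| > 5 − 5/2 = 5/2.
Hence |(8s - 9)/(s - 4) − (63/5)| < 23|s − 9|/(5·(5/2)) = (46/25)|s − 9|, which is < ϵ once |s − 9| < (25/46)ϵ.
Take δ = min(5/2, (25/46)ϵ). Then 0 < |s − 9| < δ forces both bounds, so |(8s - 9)/(s - 4) − (63/5)| < ϵ.

δ = min(5/2, (25/46)ϵ)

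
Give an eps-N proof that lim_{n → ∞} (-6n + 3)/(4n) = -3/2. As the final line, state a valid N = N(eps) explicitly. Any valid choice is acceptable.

N = (3/4)/eps

Suppose eps > 0. For n ≥ 1, |(-6n + 3)/(4n) + 3/2| = |12|/(4(4n)) = 12/(4(4n)).
Since 4n ≥ 4n for n ≥ 1, this is ≤ 12/(4·4n) = (3/4)/n.
So |(-6n + 3)/(4n) + 3/2| < eps whenever n > (3/4)/eps.
Take N = (3/4)/eps. If n > N then |(-6n + 3)/(4n) + 3/2| ≤ (3/4)/n < eps.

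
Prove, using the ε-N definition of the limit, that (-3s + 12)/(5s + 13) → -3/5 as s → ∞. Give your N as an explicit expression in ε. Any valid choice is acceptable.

N = (99/25)/ε

Fix ε > 0. We seek N > 0 such that s > N implies |(-3s + 12)/(5s + 13) + 3/5| < ε.
(-3s + 12)/(5s + 13) + 3/5 = (5(-3s + 12) − (-3)(5s + 13)) / (5(5s + 13)) = 99/(5(5s + 13)).
For s > 0 we have 5s + 13 > 5s, so |(-3s + 12)/(5s + 13) + 3/5| = 99/(5(5s + 13)) < 99/(5·5s) = (99/25)/s.
Thus |(-3s + 12)/(5s + 13) + 3/5| < ε whenever s > (99/25)/ε.
Take N = (99/25)/ε. If s > N then |(-3s + 12)/(5s + 13) + 3/5| < (99/25)/s < ε.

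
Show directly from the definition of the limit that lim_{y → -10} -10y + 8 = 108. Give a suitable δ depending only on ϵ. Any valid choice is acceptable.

δ = ϵ/10

Let ϵ > 0. We need δ > 0 so that 0 < |y + 10| < δ implies |(-10y + 8) − 108| < ϵ.
|(-10y + 8) − 108| = |-10y - 100| = 10|y + 10|.
Thus it suffices that |y + 10| < ϵ/10.
Choosing δ = ϵ/10 gives |(-10y + 8) − 108| = 10|y + 10| < ϵ whenever |y + 10| < δ.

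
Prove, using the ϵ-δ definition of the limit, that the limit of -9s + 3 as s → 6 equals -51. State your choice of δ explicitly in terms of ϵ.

Let ϵ > 0. We need δ > 0 so that 0 < |s − 6| < δ implies |(-9s + 3) + 51| < ϵ.
|(-9s + 3) + 51| = |-9s + 54| = 9|s − 6|.
Thus it suffices that |s − 6| < ϵ/9.
Choosing δ = ϵ/9 gives |(-9s + 3) + 51| = 9|s − 6| < ϵ whenever |s − 6| < δ.

δ = ϵ/9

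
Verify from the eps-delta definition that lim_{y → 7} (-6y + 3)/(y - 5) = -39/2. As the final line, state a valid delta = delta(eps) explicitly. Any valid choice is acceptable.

Suppose eps > 0. We want delta > 0 with 0 < |y − 7| < delta ⇒ |(-6y + 3)/(y - 5) + 39/2| < eps.
Combining over a common denominator, (-6y + 3)/(y - 5) + 39/2 = [(-6y + 3)·2 − (-39)·(y - 5)] / [2·(y - 5)] = 27(y − 7) / (2(y - 5)).
So |(-6y + 3)/(y - 5) + 39/2| = 27|y − 7| / (2·|y − 5|).
Require delta ≤ 1, so |y − 5| ≥ |2| − |y − 7| > 2 − 1 = 1.
Hence |(-6y + 3)/(y - 5) + 39/2| < 27|y − 7|/(2·1) = (27/2)|y − 7|, which is < eps once |y − 7| < (2/27)eps.
Take delta = min(1, (2/27)eps). Then 0 < |y − 7| < delta forces both bounds, so |(-6y + 3)/(y - 5) + 39/2| < eps.

delta = min(1, (2/27)eps)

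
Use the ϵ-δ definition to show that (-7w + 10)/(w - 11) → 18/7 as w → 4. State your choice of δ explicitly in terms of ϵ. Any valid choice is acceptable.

Let ϵ > 0 be given. We want δ > 0 with 0 < |w − 4| < δ ⇒ |(-7w + 10)/(w - 11) − (18/7)| < ϵ.
Combining over a common denominator, (-7w + 10)/(w - 11) − (18/7) = [(-7w + 10)·(-7) − (-18)·(w - 11)] / [(-7)·(w - 11)] = 67(w − 4) / ((-7)(w - 11)).
So |(-7w + 10)/(w - 11) − (18/7)| = 67|w − 4| / (7·|w − 11|).
Restrict δ ≤ 7/2. Then |w − 4| < 7/2 gives |w − 11| = |(w − 4) + (-7)| ≥ 7 − 7/2 = 7/2.
Hence |(-7w + 10)/(w - 11) − (18/7)| < 67|w − 4|/(7·(7/2)) = (134/49)|w − 4|, which is < ϵ once |w − 4| < (49/134)ϵ.
Take δ = min(7/2, (49/134)ϵ). Then 0 < |w − 4| < δ forces both bounds, so |(-7w + 10)/(w - 11) − (18/7)| < ϵ.

δ = min(7/2, (49/134)ϵ)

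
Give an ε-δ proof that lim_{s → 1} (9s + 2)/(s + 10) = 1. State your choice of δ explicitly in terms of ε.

δ = min(11/2, (11/16)ε)

Let ε > 0. We want δ > 0 with 0 < |s − 1| < δ ⇒ |(9s + 2)/(s + 10) − 1| < ε.
Combining over a common denominator, (9s + 2)/(s + 10) − 1 = [(9s + 2)·11 − 11·(s + 10)] / [11·(s + 10)] = 88(s − 1) / (11(s + 10)).
So |(9s + 2)/(s + 10) − 1| = 88|s − 1| / (11·|s + 10|).
Restrict δ ≤ 11/2. Then |s − 1| < 11/2 gives |s + 10| = |(s − 1) + 11| ≥ 11 − 11/2 = 11/2.
Hence |(9s + 2)/(s + 10) − 1| < 88|s − 1|/(11·(11/2)) = (16/11)|s − 1|, which is < ε once |s − 1| < (11/16)ε.
Take δ = min(11/2, (11/16)ε). Then 0 < |s − 1| < δ forces both bounds, so |(9s + 2)/(s + 10) − 1| < ε.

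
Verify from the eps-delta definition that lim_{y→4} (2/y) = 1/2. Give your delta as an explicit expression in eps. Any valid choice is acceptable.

delta = min(2, 4eps)

Let eps > 0 be given. We seek delta > 0 such that 0 < |y − 4| < delta implies |2/y − (1/2)| < eps.
|2/y − (1/2)| = 2·|4 − y|/(4·|y|) = 2|y − 4|/(4|y|).
Restrict delta ≤ 2. Then |y − 4| < 2 gives |y| > 2, so 4|y| > 8.
Then |2/y − (1/2)| < 2|y − 4|/8, which is < eps when |y − 4| < 4eps.
Take delta = min(2, 4eps). Then 0 < |y − 4| < delta gives both |y − 4| < 2 and |y − 4| < 4eps, so |2/y − (1/2)| < eps.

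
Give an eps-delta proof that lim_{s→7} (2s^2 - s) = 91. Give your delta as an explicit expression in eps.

Let eps > 0. We want delta > 0 such that 0 < |s − 7| < delta implies |(2s^2 - s) − 91| < eps.
(2s^2 - s) − 91 = 2s^2 - s - 91 = (s − 7)(2s + 13).
So |(2s^2 - s) − 91| = |s − 7|·|2s + 13|.
Require delta ≤ 2. Then |s − 7| < 2 gives |s| < 9, and by the triangle inequality |2s + 13| ≤ 2·9 + 13 = 31.
Hence |(2s^2 - s) − 91| ≤ 31|s − 7| < eps provided |s − 7| < eps/31.
Take delta = min(2, eps/31). Then 0 < |s − 7| < delta gives both |s − 7| < 2 and |s − 7| < eps/31, so |(2s^2 - s) − 91| < eps.

delta = min(2, eps/31)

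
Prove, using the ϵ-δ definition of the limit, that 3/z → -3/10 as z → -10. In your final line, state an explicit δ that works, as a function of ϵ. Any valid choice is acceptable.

Let ϵ > 0. We seek δ > 0 such that 0 < |z + 10| < δ implies |3/z + 3/10| < ϵ.
|3/z + 3/10| = 3·|-10 − z|/(10·|z|) = 3|z + 10|/(10|z|).
Require δ ≤ 5 so that |z| > 10 − 5 = 5, hence 10|z| > 50.
Then |3/z + 3/10| < 3|z + 10|/50, which is < ϵ when |z + 10| < (50/3)ϵ.
Take δ = min(5, (50/3)ϵ). Then 0 < |z + 10| < δ gives both |z + 10| < 5 and |z + 10| < (50/3)ϵ, so |3/z + 3/10| < ϵ.

δ = min(5, (50/3)ϵ)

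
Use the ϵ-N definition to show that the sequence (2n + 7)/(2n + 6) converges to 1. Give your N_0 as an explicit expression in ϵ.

N_0 = (1/2)/ϵ

Fix ϵ > 0. For n ≥ 1, |(2n + 7)/(2n + 6) − 1| = |2|/(2(2n + 6)) = 2/(2(2n + 6)).
Since 2n + 6 ≥ 2n for n ≥ 1, this is ≤ 2/(2·2n) = (1/2)/n.
So |(2n + 7)/(2n + 6) − 1| < ϵ whenever n > (1/2)/ϵ.
Take N_0 = (1/2)/ϵ. If n > N_0 then |(2n + 7)/(2n + 6) − 1| ≤ (1/2)/n < ϵ.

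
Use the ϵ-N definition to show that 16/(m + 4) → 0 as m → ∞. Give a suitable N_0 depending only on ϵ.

Let ϵ > 0 be given. For m ≥ 1, |16/(m + 4) − 0| = 16/(m + 4) ≤ 16/m.
We need 16/m < ϵ, i.e. m > 16/ϵ.
Take N_0 = 16/ϵ. If m > N_0 then |16/(m + 4)| ≤ 16/m < ϵ.

N_0 = 16/ϵ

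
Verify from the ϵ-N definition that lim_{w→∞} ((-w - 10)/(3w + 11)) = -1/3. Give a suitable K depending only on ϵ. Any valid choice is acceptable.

Let ϵ > 0. We seek K > 0 such that w > K implies |(-w - 10)/(3w + 11) + 1/3| < ϵ.
(-w - 10)/(3w + 11) + 1/3 = (3(-w - 10) − (-1)(3w + 11)) / (3(3w + 11)) = -19/(3(3w + 11)).
For w > 0 we have 3w + 11 > 3w, so |(-w - 10)/(3w + 11) + 1/3| = 19/(3(3w + 11)) < 19/(3·3w) = (19/9)/w.
Thus |(-w - 10)/(3w + 11) + 1/3| < ϵ whenever w > (19/9)/ϵ.
Take K = (19/9)/ϵ. If w > K then |(-w - 10)/(3w + 11) + 1/3| < (19/9)/w < ϵ.

K = (19/9)/ϵ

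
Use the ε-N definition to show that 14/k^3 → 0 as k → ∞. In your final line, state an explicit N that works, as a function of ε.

N = (14/ε)^{1/3}

Fix ε > 0. For k ≥ 1, |14/k^3 − 0| = 14/k^3.
14/k^3 < ε ⇔ k^3 > 14/ε ⇔ k > (14/ε)^{1/3}.
Take N = (14/ε)^{1/3}. Then k > N implies 14/k^3 < ε.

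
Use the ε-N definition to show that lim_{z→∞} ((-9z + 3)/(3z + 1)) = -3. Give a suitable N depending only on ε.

N = 2/ε

Suppose ε > 0. We seek N > 0 such that z > N implies |(-9z + 3)/(3z + 1) + 3| < ε.
(-9z + 3)/(3z + 1) + 3 = (3(-9z + 3) − (-9)(3z + 1)) / (3(3z + 1)) = 18/(3(3z + 1)).
For z > 0 we have 3z + 1 > 3z, so |(-9z + 3)/(3z + 1) + 3| = 18/(3(3z + 1)) < 18/(3·3z) = 2/z.
Thus |(-9z + 3)/(3z + 1) + 3| < ε whenever z > 2/ε.
Take N = 2/ε. If z > N then |(-9z + 3)/(3z + 1) + 3| < 2/z < ε.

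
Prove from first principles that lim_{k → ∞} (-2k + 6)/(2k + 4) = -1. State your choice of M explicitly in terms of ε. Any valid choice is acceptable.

Let ε > 0 be given. For k ≥ 1, |(-2k + 6)/(2k + 4) + 1| = |20|/(2(2k + 4)) = 20/(2(2k + 4)).
Since 2k + 4 ≥ 2k for k ≥ 1, this is ≤ 20/(2·2k) = 5/k.
So |(-2k + 6)/(2k + 4) + 1| < ε whenever k > 5/ε.
Take M = 5/ε. If k > M then |(-2k + 6)/(2k + 4) + 1| ≤ 5/k < ε.

M = 5/ε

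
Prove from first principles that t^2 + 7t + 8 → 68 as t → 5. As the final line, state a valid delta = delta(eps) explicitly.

Let eps > 0 be given. We want delta > 0 such that 0 < |t − 5| < delta implies |(t^2 + 7t + 8) − 68| < eps.
(t^2 + 7t + 8) − 68 = t^2 + 7t - 60 = (t − 5)(t + 12).
So |(t^2 + 7t + 8) − 68| = |t − 5|·|t + 12|.
Assume first that |t − 5| < 1, so |t| < 6. Then |t + 12| ≤ 6 + 12 = 18.
Hence |(t^2 + 7t + 8) − 68| ≤ 18|t − 5| < eps provided |t − 5| < eps/18.
Take delta = min(1, eps/18). Then 0 < |t − 5| < delta gives both |t − 5| < 1 and |t − 5| < eps/18, so |(t^2 + 7t + 8) − 68| < eps.

delta = min(1, eps/18)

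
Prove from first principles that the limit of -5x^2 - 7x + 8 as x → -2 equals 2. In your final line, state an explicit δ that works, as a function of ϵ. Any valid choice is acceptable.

Let ϵ > 0. We want δ > 0 such that 0 < |x + 2| < δ implies |(-5x^2 - 7x + 8) − 2| < ϵ.
(-5x^2 - 7x + 8) − 2 = -5x^2 - 7x + 6 = (x + 2)(-5x + 3).
So |(-5x^2 - 7x + 8) − 2| = |x + 2|·|-5x + 3|.
Assume first that |x + 2| < 1, so |x| < 3. Then |-5x + 3| ≤ 5·3 + 3 = 18.
Hence |(-5x^2 - 7x + 8) − 2| ≤ 18|x + 2| < ϵ provided |x + 2| < ϵ/18.
Choosing δ = min(1, ϵ/18) ensures both conditions, hence |(-5x^2 - 7x + 8) − 2| < ϵ.

δ = min(1, ϵ/18)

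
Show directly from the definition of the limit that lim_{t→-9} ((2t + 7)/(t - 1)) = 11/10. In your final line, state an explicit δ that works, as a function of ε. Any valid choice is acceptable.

δ = min(5, (50/9)ε)

Suppose ε > 0. We want δ > 0 with 0 < |t + 9| < δ ⇒ |(2t + 7)/(t - 1) − (11/10)| < ε.
Combining over a common denominator, (2t + 7)/(t - 1) − (11/10) = [(2t + 7)·(-10) − (-11)·(t - 1)] / [(-10)·(t - 1)] = -9(t + 9) / ((-10)(t - 1)).
So |(2t + 7)/(t - 1) − (11/10)| = 9|t + 9| / (10·|t − 1|).
Require δ ≤ 5, so |t − 1| ≥ |-10| − |t + 9| > 10 − 5 = 5.
Hence |(2t + 7)/(t - 1) − (11/10)| < 9|t + 9|/(10·5) = (9/50)|t + 9|, which is < ε once |t + 9| < (50/9)ε.
Take δ = min(5, (50/9)ε). Then 0 < |t + 9| < δ forces both bounds, so |(2t + 7)/(t - 1) − (11/10)| < ε.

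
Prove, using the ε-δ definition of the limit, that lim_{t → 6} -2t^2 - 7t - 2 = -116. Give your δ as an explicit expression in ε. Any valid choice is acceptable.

δ = min(1, ε/33)

Fix ε > 0. We want δ > 0 such that 0 < |t − 6| < δ implies |(-2t^2 - 7t - 2) + 116| < ε.
(-2t^2 - 7t - 2) + 116 = -2t^2 - 7t + 114 = (t − 6)(-2t - 19).
So |(-2t^2 - 7t - 2) + 116| = |t − 6|·|-2t - 19|.
Assume first that |t − 6| < 1, so |t| < 7. Then |-2t - 19| ≤ 2·7 + 19 = 33.
Hence |(-2t^2 - 7t - 2) + 116| ≤ 33|t − 6| < ε provided |t − 6| < ε/33.
Take δ = min(1, ε/33). Then 0 < |t − 6| < δ gives both |t − 6| < 1 and |t − 6| < ε/33, so |(-2t^2 - 7t - 2) + 116| < ε.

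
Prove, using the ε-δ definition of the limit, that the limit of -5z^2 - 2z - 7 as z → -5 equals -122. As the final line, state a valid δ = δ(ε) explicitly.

Let ε > 0. We want δ > 0 such that 0 < |z + 5| < δ implies |(-5z^2 - 2z - 7) + 122| < ε.
(-5z^2 - 2z - 7) + 122 = -5z^2 - 2z + 115 = (z + 5)(-5z + 23).
So |(-5z^2 - 2z - 7) + 122| = |z + 5|·|-5z + 23|.
Require δ ≤ 1. Then |z + 5| < 1 gives |z| < 6, and by the triangle inequality |-5z + 23| ≤ 5·6 + 23 = 53.
Hence |(-5z^2 - 2z - 7) + 122| ≤ 53|z + 5| < ε provided |z + 5| < ε/53.
Choosing δ = min(1, ε/53) ensures both conditions, hence |(-5z^2 - 2z - 7) + 122| < ε.

δ = min(1, ε/53)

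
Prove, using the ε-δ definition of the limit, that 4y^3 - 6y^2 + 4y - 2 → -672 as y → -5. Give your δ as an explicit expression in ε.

δ = min(1, ε/434)

Fix ε > 0. We want δ > 0 such that 0 < |y + 5| < δ implies |(4y^3 - 6y^2 + 4y - 2) + 672| < ε.
(4y^3 - 6y^2 + 4y - 2) + 672 = 4y^3 - 6y^2 + 4y + 670 = (y + 5)(4y^2 - 26y + 134).
So |(4y^3 - 6y^2 + 4y - 2) + 672| = |y + 5|·|4y^2 - 26y + 134|.
Require δ ≤ 1. Then |y + 5| < 1 gives |y| < 6, and by the triangle inequality |4y^2 - 26y + 134| ≤ 4·6^2 + 26·6 + 134 = 434.
Hence |(4y^3 - 6y^2 + 4y - 2) + 672| ≤ 434|y + 5| < ε provided |y + 5| < ε/434.
Take δ = min(1, ε/434). Then 0 < |y + 5| < δ gives both |y + 5| < 1 and |y + 5| < ε/434, so |(4y^3 - 6y^2 + 4y - 2) + 672| < ε.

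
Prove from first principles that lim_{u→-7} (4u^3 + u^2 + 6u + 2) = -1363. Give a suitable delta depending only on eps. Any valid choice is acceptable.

Let eps > 0. We want delta > 0 such that 0 < |u + 7| < delta implies |(4u^3 + u^2 + 6u + 2) + 1363| < eps.
(4u^3 + u^2 + 6u + 2) + 1363 = 4u^3 + u^2 + 6u + 1365 = (u + 7)(4u^2 - 27u + 195).
So |(4u^3 + u^2 + 6u + 2) + 1363| = |u + 7|·|4u^2 - 27u + 195|.
Require delta ≤ 2. Then |u + 7| < 2 gives |u| < 9, and by the triangle inequality |4u^2 - 27u + 195| ≤ 4·9^2 + 27·9 + 195 = 762.
Hence |(4u^3 + u^2 + 6u + 2) + 1363| ≤ 762|u + 7| < eps provided |u + 7| < eps/762.
Choosing delta = min(2, eps/762) ensures both conditions, hence |(4u^3 + u^2 + 6u + 2) + 1363| < eps.

delta = min(2, eps/762)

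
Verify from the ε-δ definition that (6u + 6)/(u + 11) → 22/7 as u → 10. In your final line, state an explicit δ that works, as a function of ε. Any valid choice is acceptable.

Let ε > 0. We want δ > 0 with 0 < |u − 10| < δ ⇒ |(6u + 6)/(u + 11) − (22/7)| < ε.
Combining over a common denominator, (6u + 6)/(u + 11) − (22/7) = [(6u + 6)·21 − 66·(u + 11)] / [21·(u + 11)] = 60(u − 10) / (21(u + 11)).
So |(6u + 6)/(u + 11) − (22/7)| = 60|u − 10| / (21·|u + 11|).
Restrict δ ≤ 21/2. Then |u − 10| < 21/2 gives |u + 11| = |(u − 10) + 21| ≥ 21 − 21/2 = 21/2.
Hence |(6u + 6)/(u + 11) − (22/7)| < 60|u − 10|/(21·(21/2)) = (40/147)|u − 10|, which is < ε once |u − 10| < (147/40)ε.
Take δ = min(21/2, (147/40)ε). Then 0 < |u − 10| < δ forces both bounds, so |(6u + 6)/(u + 11) − (22/7)| < ε.

δ = min(21/2, (147/40)ε)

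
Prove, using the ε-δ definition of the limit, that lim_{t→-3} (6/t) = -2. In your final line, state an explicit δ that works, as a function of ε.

δ = min(3/2, (3/4)ε)

Suppose ε > 0. We seek δ > 0 such that 0 < |t + 3| < δ implies |6/t + 2| < ε.
|6/t + 2| = 6·|-3 − t|/(3·|t|) = 6|t + 3|/(3|t|).
Require δ ≤ 3/2 so that |t| > 3 − 3/2 = 3/2, hence 3|t| > 9/2.
Then |6/t + 2| < 6|t + 3|/(9/2), which is < ε when |t + 3| < (3/4)ε.
Take δ = min(3/2, (3/4)ε). Then 0 < |t + 3| < δ gives both |t + 3| < 3/2 and |t + 3| < (3/4)ε, so |6/t + 2| < ε.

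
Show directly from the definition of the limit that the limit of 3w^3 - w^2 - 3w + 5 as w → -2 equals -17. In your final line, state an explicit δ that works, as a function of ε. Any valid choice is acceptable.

δ = min(2, ε/87)

Let ε > 0 be given. We want δ > 0 such that 0 < |w + 2| < δ implies |(3w^3 - w^2 - 3w + 5) + 17| < ε.
(3w^3 - w^2 - 3w + 5) + 17 = 3w^3 - w^2 - 3w + 22 = (w + 2)(3w^2 - 7w + 11).
So |(3w^3 - w^2 - 3w + 5) + 17| = |w + 2|·|3w^2 - 7w + 11|.
Require δ ≤ 2. Then |w + 2| < 2 gives |w| < 4, and by the triangle inequality |3w^2 - 7w + 11| ≤ 3·4^2 + 7·4 + 11 = 87.
Hence |(3w^3 - w^2 - 3w + 5) + 17| ≤ 87|w + 2| < ε provided |w + 2| < ε/87.
Take δ = min(2, ε/87). Then 0 < |w + 2| < δ gives both |w + 2| < 2 and |w + 2| < ε/87, so |(3w^3 - w^2 - 3w + 5) + 17| < ε.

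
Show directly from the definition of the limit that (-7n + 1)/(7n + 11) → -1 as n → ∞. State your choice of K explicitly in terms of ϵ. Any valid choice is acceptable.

K = (12/7)/ϵ

Let ϵ > 0 be given. For n ≥ 1, |(-7n + 1)/(7n + 11) + 1| = |84|/(7(7n + 11)) = 84/(7(7n + 11)).
Since 7n + 11 ≥ 7n for n ≥ 1, this is ≤ 84/(7·7n) = (12/7)/n.
So |(-7n + 1)/(7n + 11) + 1| < ϵ whenever n > (12/7)/ϵ.
Take K = (12/7)/ϵ. If n > K then |(-7n + 1)/(7n + 11) + 1| ≤ (12/7)/n < ϵ.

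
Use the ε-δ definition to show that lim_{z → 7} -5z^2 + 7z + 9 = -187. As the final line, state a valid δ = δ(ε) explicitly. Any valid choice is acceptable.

δ = min(1, ε/68)

Fix ε > 0. We want δ > 0 such that 0 < |z − 7| < δ implies |(-5z^2 + 7z + 9) + 187| < ε.
(-5z^2 + 7z + 9) + 187 = -5z^2 + 7z + 196 = (z − 7)(-5z - 28).
So |(-5z^2 + 7z + 9) + 187| = |z − 7|·|-5z - 28|.
Require δ ≤ 1. Then |z − 7| < 1 gives |z| < 8, and by the triangle inequality |-5z - 28| ≤ 5·8 + 28 = 68.
Hence |(-5z^2 + 7z + 9) + 187| ≤ 68|z − 7| < ε provided |z − 7| < ε/68.
Take δ = min(1, ε/68). Then 0 < |z − 7| < δ gives both |z − 7| < 1 and |z − 7| < ε/68, so |(-5z^2 + 7z + 9) + 187| < ε.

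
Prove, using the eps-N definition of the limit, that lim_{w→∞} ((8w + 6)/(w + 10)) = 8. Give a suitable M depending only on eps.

Let eps > 0 be given. We seek M > 0 such that w > M implies |(8w + 6)/(w + 10) − 8| < eps.
(8w + 6)/(w + 10) − 8 = ((8w + 6) − 8(w + 10)) / ((w + 10)) = -74/((w + 10)).
For w > 0 we have w + 10 > w, so |(8w + 6)/(w + 10) − 8| = 74/((w + 10)) < 74/(w) = 74/w.
Thus |(8w + 6)/(w + 10) − 8| < eps whenever w > 74/eps.
Take M = 74/eps. If w > M then |(8w + 6)/(w + 10) − 8| < 74/w < eps.

M = 74/eps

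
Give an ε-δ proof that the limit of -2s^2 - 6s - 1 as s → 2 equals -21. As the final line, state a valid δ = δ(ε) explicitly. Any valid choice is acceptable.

δ = min(1, ε/16)

Let ε > 0. We want δ > 0 such that 0 < |s − 2| < δ implies |(-2s^2 - 6s - 1) + 21| < ε.
(-2s^2 - 6s - 1) + 21 = -2s^2 - 6s + 20 = (s − 2)(-2s - 10).
So |(-2s^2 - 6s - 1) + 21| = |s − 2|·|-2s - 10|.
Require δ ≤ 1. Then |s − 2| < 1 gives |s| < 3, and by the triangle inequality |-2s - 10| ≤ 2·3 + 10 = 16.
Hence |(-2s^2 - 6s - 1) + 21| ≤ 16|s − 2| < ε provided |s − 2| < ε/16.
Choosing δ = min(1, ε/16) ensures both conditions, hence |(-2s^2 - 6s - 1) + 21| < ε.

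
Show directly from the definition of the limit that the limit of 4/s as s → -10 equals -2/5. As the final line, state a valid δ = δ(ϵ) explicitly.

δ = min(5, (25/2)ϵ)

Let ϵ > 0 be given. We seek δ > 0 such that 0 < |s + 10| < δ implies |4/s + 2/5| < ϵ.
|4/s + 2/5| = 4·|-10 − s|/(10·|s|) = 4|s + 10|/(10|s|).
Require δ ≤ 5 so that |s| > 10 − 5 = 5, hence 10|s| > 50.
Then |4/s + 2/5| < 4|s + 10|/50, which is < ϵ when |s + 10| < (25/2)ϵ.
Take δ = min(5, (25/2)ϵ). Then 0 < |s + 10| < δ gives both |s + 10| < 5 and |s + 10| < (25/2)ϵ, so |4/s + 2/5| < ϵ.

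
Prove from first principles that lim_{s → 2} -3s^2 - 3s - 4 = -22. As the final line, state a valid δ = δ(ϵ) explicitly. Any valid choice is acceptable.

Suppose ϵ > 0. We want δ > 0 such that 0 < |s − 2| < δ implies |(-3s^2 - 3s - 4) + 22| < ϵ.
(-3s^2 - 3s - 4) + 22 = -3s^2 - 3s + 18 = (s − 2)(-3s - 9).
So |(-3s^2 - 3s - 4) + 22| = |s − 2|·|-3s - 9|.
Assume first that |s − 2| < 1, so |s| < 3. Then |-3s - 9| ≤ 3·3 + 9 = 18.
Hence |(-3s^2 - 3s - 4) + 22| ≤ 18|s − 2| < ϵ provided |s − 2| < ϵ/18.
Take δ = min(1, ϵ/18). Then 0 < |s − 2| < δ gives both |s − 2| < 1 and |s − 2| < ϵ/18, so |(-3s^2 - 3s - 4) + 22| < ϵ.

δ = min(1, ϵ/18)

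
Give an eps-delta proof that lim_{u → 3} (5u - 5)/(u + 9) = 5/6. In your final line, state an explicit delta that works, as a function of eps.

delta = min(6, (36/25)eps)

Let eps > 0 be given. We want delta > 0 with 0 < |u − 3| < delta ⇒ |(5u - 5)/(u + 9) − (5/6)| < eps.
Combining over a common denominator, (5u - 5)/(u + 9) − (5/6) = [(5u - 5)·12 − 10·(u + 9)] / [12·(u + 9)] = 50(u − 3) / (12(u + 9)).
So |(5u - 5)/(u + 9) − (5/6)| = 50|u − 3| / (12·|u + 9|).
Restrict delta ≤ 6. Then |u − 3| < 6 gives |u + 9| = |(u − 3) + 12| ≥ 12 − 6 = 6.
Hence |(5u - 5)/(u + 9) − (5/6)| < 50|u − 3|/(12·6) = (25/36)|u − 3|, which is < eps once |u − 3| < (36/25)eps.
Take delta = min(6, (36/25)eps). Then 0 < |u − 3| < delta forces both bounds, so |(5u - 5)/(u + 9) − (5/6)| < eps.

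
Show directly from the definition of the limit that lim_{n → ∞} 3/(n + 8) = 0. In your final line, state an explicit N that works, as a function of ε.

N = 3/ε

Suppose ε > 0. For n ≥ 1, |3/(n + 8) − 0| = 3/(n + 8) ≤ 3/n.
We need 3/n < ε, i.e. n > 3/ε.
Take N = 3/ε. If n > N then |3/(n + 8)| ≤ 3/n < ε.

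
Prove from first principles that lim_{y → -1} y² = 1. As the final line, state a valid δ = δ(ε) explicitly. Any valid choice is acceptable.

Let ε > 0. We seek δ > 0 with 0 < |y + 1| < δ ⇒ |y² − 1| < ε.
Factor: y² − 1 = (y + 1)(y - 1), so |y² − 1| = |y + 1|·|y - 1|.
Restrict δ ≤ 1. Then |y + 1| < 1 gives |y| < 2, so by the triangle inequality |y - 1| ≤ 2 + 1 = 3.
Hence |y² − 1| ≤ 3|y + 1|, which is < ε once |y + 1| < ε/3.
Take δ = min(1, ε/3). If 0 < |y + 1| < δ then both bounds hold and |y² − 1| ≤ 3|y + 1| < 3·(ε/3) = ε.

δ = min(1, ε/3)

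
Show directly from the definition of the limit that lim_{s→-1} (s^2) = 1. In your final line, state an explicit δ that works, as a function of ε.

δ = min(2, ε/4)

Suppose ε > 0. We seek δ > 0 with 0 < |s + 1| < δ ⇒ |s^2 − 1| < ε.
Factor: s^2 − 1 = (s + 1)(s - 1), so |s^2 − 1| = |s + 1|·|s - 1|.
Impose δ ≤ 2 so that |s| < 3; then |s - 1| ≤ 4.
Hence |s^2 − 1| ≤ 4|s + 1|, which is < ε once |s + 1| < ε/4.
Take δ = min(2, ε/4). If 0 < |s + 1| < δ then both bounds hold and |s^2 − 1| ≤ 4|s + 1| < 4·(ε/4) = ε.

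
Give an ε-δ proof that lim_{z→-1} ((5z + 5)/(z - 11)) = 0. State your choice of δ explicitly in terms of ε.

Let ε > 0 be given. We want δ > 0 with 0 < |z + 1| < δ ⇒ |(5z + 5)/(z - 11) − 0| < ε.
Combining over a common denominator, (5z + 5)/(z - 11) − 0 = [(5z + 5)·(-12) − 0·(z - 11)] / [(-12)·(z - 11)] = -60(z + 1) / ((-12)(z - 11)).
So |(5z + 5)/(z - 11) − 0| = 60|z + 1| / (12·|z − 11|).
Restrict δ ≤ 6. Then |z + 1| < 6 gives |z − 11| = |(z + 1) + (-12)| ≥ 12 − 6 = 6.
Hence |(5z + 5)/(z - 11) − 0| < 60|z + 1|/(12·6) = (5/6)|z + 1|, which is < ε once |z + 1| < (6/5)ε.
Take δ = min(6, (6/5)ε). Then 0 < |z + 1| < δ forces both bounds, so |(5z + 5)/(z - 11) − 0| < ε.

δ = min(6, (6/5)ε)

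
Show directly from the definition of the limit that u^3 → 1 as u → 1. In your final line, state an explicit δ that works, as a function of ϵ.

δ = min(1, ϵ/7)

Suppose ϵ > 0. We seek δ > 0 with 0 < |u − 1| < δ ⇒ |u^3 − 1| < ϵ.
Factor: u^3 − 1 = (u − 1)(u^2 + u + 1), so |u^3 − 1| = |u − 1|·|u^2 + u + 1|.
Impose δ ≤ 1 so that |u| < 2; then |u^2 + u + 1| ≤ 7.
Hence |u^3 − 1| ≤ 7|u − 1|, which is < ϵ once |u − 1| < ϵ/7.
Take δ = min(1, ϵ/7). If 0 < |u − 1| < δ then both bounds hold and |u^3 − 1| ≤ 7|u − 1| < 7·(ϵ/7) = ϵ.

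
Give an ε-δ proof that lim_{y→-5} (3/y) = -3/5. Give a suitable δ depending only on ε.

δ = min(5/2, (25/6)ε)

Suppose ε > 0. We seek δ > 0 such that 0 < |y + 5| < δ implies |3/y + 3/5| < ε.
|3/y + 3/5| = 3·|-5 − y|/(5·|y|) = 3|y + 5|/(5|y|).
Restrict δ ≤ 5/2. Then |y + 5| < 5/2 gives |y| > 5/2, so 5|y| > 25/2.
Then |3/y + 3/5| < 3|y + 5|/(25/2), which is < ε when |y + 5| < (25/6)ε.
Take δ = min(5/2, (25/6)ε). Then 0 < |y + 5| < δ gives both |y + 5| < 5/2 and |y + 5| < (25/6)ε, so |3/y + 3/5| < ε.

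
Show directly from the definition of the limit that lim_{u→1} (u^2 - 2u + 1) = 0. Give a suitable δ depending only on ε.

δ = min(2, ε/4)

Let ε > 0. We want δ > 0 such that 0 < |u − 1| < δ implies |(u^2 - 2u + 1)| < ε.
(u^2 - 2u + 1) = u^2 - 2u + 1 = (u − 1)(u - 1).
So |(u^2 - 2u + 1)| = |u − 1|·|u - 1|.
Assume first that |u − 1| < 2, so |u| < 3. Then |u - 1| ≤ 3 + 1 = 4.
Hence |(u^2 - 2u + 1)| ≤ 4|u − 1| < ε provided |u − 1| < ε/4.
Choosing δ = min(2, ε/4) ensures both conditions, hence |(u^2 - 2u + 1)| < ε.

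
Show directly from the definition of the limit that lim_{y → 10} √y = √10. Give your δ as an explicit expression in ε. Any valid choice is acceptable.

δ = min(10, √10·ε)

Let ε > 0 be given. We want δ > 0 such that 0 < |y − 10| < δ implies |√y − √10| < ε.
Multiplying by the conjugate, |√y − √10| = |y − 10|/(√y + √10).
Restrict δ ≤ 10 so that |y − 10| < 10 forces y > 0, and then √y + √10 > √10.
Hence |√y − √10| < |y − 10|/√10, which is < ε once |y − 10| < √10·ε.
Take δ = min(10, √10·ε). If 0 < |y − 10| < δ then y > 0 and |√y − √10| < |y − 10|/√10 < ε.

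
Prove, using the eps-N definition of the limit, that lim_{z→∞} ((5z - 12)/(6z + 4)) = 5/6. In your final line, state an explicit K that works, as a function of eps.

K = (23/9)/eps

Let eps > 0. We seek K > 0 such that z > K implies |(5z - 12)/(6z + 4) − (5/6)| < eps.
(5z - 12)/(6z + 4) − (5/6) = (6(5z - 12) − 5(6z + 4)) / (6(6z + 4)) = -92/(6(6z + 4)).
For z > 0 we have 6z + 4 > 6z, so |(5z - 12)/(6z + 4) − (5/6)| = 92/(6(6z + 4)) < 92/(6·6z) = (23/9)/z.
Thus |(5z - 12)/(6z + 4) − (5/6)| < eps whenever z > (23/9)/eps.
Take K = (23/9)/eps. If z > K then |(5z - 12)/(6z + 4) − (5/6)| < (23/9)/z < eps.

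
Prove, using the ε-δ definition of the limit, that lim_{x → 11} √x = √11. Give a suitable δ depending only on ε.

δ = min(11, √11·ε)

Suppose ε > 0. We want δ > 0 such that 0 < |x − 11| < δ implies |√x − √11| < ε.
Multiplying by the conjugate, |√x − √11| = |x − 11|/(√x + √11).
Restrict δ ≤ 11 so that |x − 11| < 11 forces x > 0, and then √x + √11 > √11.
Hence |√x − √11| < |x − 11|/√11, which is < ε once |x − 11| < √11·ε.
Take δ = min(11, √11·ε). If 0 < |x − 11| < δ then x > 0 and |√x − √11| < |x − 11|/√11 < ε.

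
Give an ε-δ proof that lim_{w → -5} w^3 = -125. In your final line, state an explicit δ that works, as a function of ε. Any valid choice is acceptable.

Suppose ε > 0. We seek δ > 0 with 0 < |w + 5| < δ ⇒ |w^3 + 125| < ε.
Factor: w^3 + 125 = (w + 5)(w^2 - 5w + 25), so |w^3 + 125| = |w + 5|·|w^2 - 5w + 25|.
Impose δ ≤ 1 so that |w| < 6; then |w^2 - 5w + 25| ≤ 91.
Hence |w^3 + 125| ≤ 91|w + 5|, which is < ε once |w + 5| < ε/91.
Take δ = min(1, ε/91). If 0 < |w + 5| < δ then both bounds hold and |w^3 + 125| ≤ 91|w + 5| < 91·(ε/91) = ε.

δ = min(1, ε/91)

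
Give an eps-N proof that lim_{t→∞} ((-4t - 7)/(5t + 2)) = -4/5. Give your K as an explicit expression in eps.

Fix eps > 0. We seek K > 0 such that t > K implies |(-4t - 7)/(5t + 2) + 4/5| < eps.
(-4t - 7)/(5t + 2) + 4/5 = (5(-4t - 7) − (-4)(5t + 2)) / (5(5t + 2)) = -27/(5(5t + 2)).
For t > 0 we have 5t + 2 > 5t, so |(-4t - 7)/(5t + 2) + 4/5| = 27/(5(5t + 2)) < 27/(5·5t) = (27/25)/t.
Thus |(-4t - 7)/(5t + 2) + 4/5| < eps whenever t > (27/25)/eps.
Take K = (27/25)/eps. If t > K then |(-4t - 7)/(5t + 2) + 4/5| < (27/25)/t < eps.

K = (27/25)/eps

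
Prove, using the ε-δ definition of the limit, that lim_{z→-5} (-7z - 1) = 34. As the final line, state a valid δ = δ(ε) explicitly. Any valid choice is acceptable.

Suppose ε > 0. We need δ > 0 so that 0 < |z + 5| < δ implies |(-7z - 1) − 34| < ε.
|(-7z - 1) − 34| = |-7z - 35| = 7|z + 5|.
Thus it suffices that |z + 5| < ε/7.
Choosing δ = ε/7 gives |(-7z - 1) − 34| = 7|z + 5| < ε whenever |z + 5| < δ.

δ = ε/7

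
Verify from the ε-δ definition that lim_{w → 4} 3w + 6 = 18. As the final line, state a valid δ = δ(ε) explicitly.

δ = ε/3

Suppose ε > 0. We need δ > 0 so that 0 < |w − 4| < δ implies |(3w + 6) − 18| < ε.
|(3w + 6) − 18| = |3w - 12| = 3|w − 4|.
So 3|w − 4| < ε exactly when |w − 4| < ε/3.
Take δ = ε/3. If 0 < |w − 4| < δ then |(3w + 6) − 18| = 3|w − 4| < 3·(ε/3) = ε.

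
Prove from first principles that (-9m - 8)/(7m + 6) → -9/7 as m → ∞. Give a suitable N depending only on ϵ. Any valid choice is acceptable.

Let ϵ > 0 be given. For m ≥ 1, |(-9m - 8)/(7m + 6) + 9/7| = |-2|/(7(7m + 6)) = 2/(7(7m + 6)).
Since 7m + 6 ≥ 7m for m ≥ 1, this is ≤ 2/(7·7m) = (2/49)/m.
So |(-9m - 8)/(7m + 6) + 9/7| < ϵ whenever m > (2/49)/ϵ.
Take N = (2/49)/ϵ. If m > N then |(-9m - 8)/(7m + 6) + 9/7| ≤ (2/49)/m < ϵ.

N = (2/49)/ϵ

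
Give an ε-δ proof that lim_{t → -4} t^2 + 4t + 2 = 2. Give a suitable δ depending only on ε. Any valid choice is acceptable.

Let ε > 0. We want δ > 0 such that 0 < |t + 4| < δ implies |(t^2 + 4t + 2) − 2| < ε.
(t^2 + 4t + 2) − 2 = t^2 + 4t = (t + 4)(t).
So |(t^2 + 4t + 2) − 2| = |t + 4|·|t|.
Require δ ≤ 1. Then |t + 4| < 1 gives |t| < 5, and by the triangle inequality |t| ≤ 5 = 5.
Hence |(t^2 + 4t + 2) − 2| ≤ 5|t + 4| < ε provided |t + 4| < ε/5.
Take δ = min(1, ε/5). Then 0 < |t + 4| < δ gives both |t + 4| < 1 and |t + 4| < ε/5, so |(t^2 + 4t + 2) − 2| < ε.

δ = min(1, ε/5)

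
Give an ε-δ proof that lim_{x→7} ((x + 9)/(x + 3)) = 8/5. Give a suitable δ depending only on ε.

Fix ε > 0. We want δ > 0 with 0 < |x − 7| < δ ⇒ |(x + 9)/(x + 3) − (8/5)| < ε.
Combining over a common denominator, (x + 9)/(x + 3) − (8/5) = [(x + 9)·10 − 16·(x + 3)] / [10·(x + 3)] = -6(x − 7) / (10(x + 3)).
So |(x + 9)/(x + 3) − (8/5)| = 6|x − 7| / (10·|x + 3|).
Restrict δ ≤ 5. Then |x − 7| < 5 gives |x + 3| = |(x − 7) + 10| ≥ 10 − 5 = 5.
Hence |(x + 9)/(x + 3) − (8/5)| < 6|x − 7|/(10·5) = (3/25)|x − 7|, which is < ε once |x − 7| < (25/3)ε.
Take δ = min(5, (25/3)ε). Then 0 < |x − 7| < δ forces both bounds, so |(x + 9)/(x + 3) − (8/5)| < ε.

δ = min(5, (25/3)ε)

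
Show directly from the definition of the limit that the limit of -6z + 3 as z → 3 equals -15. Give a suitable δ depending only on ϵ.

δ = ϵ/6

Suppose ϵ > 0. We need δ > 0 so that 0 < |z − 3| < δ implies |(-6z + 3) + 15| < ϵ.
|(-6z + 3) + 15| = |-6z + 18| = 6|z − 3|.
Thus it suffices that |z − 3| < ϵ/6.
Take δ = ϵ/6. If 0 < |z − 3| < δ then |(-6z + 3) + 15| = 6|z − 3| < 6·(ϵ/6) = ϵ.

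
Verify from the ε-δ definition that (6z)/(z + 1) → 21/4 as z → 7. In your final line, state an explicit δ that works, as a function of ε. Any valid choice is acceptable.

δ = min(4, (16/3)ε)

Fix ε > 0. We want δ > 0 with 0 < |z − 7| < δ ⇒ |(6z)/(z + 1) − (21/4)| < ε.
Combining over a common denominator, (6z)/(z + 1) − (21/4) = [(6z)·8 − 42·(z + 1)] / [8·(z + 1)] = 6(z − 7) / (8(z + 1)).
So |(6z)/(z + 1) − (21/4)| = 6|z − 7| / (8·|z + 1|).
Restrict δ ≤ 4. Then |z − 7| < 4 gives |z + 1| = |(z − 7) + 8| ≥ 8 − 4 = 4.
Hence |(6z)/(z + 1) − (21/4)| < 6|z − 7|/(8·4) = (3/16)|z − 7|, which is < ε once |z − 7| < (16/3)ε.
Take δ = min(4, (16/3)ε). Then 0 < |z − 7| < δ forces both bounds, so |(6z)/(z + 1) − (21/4)| < ε.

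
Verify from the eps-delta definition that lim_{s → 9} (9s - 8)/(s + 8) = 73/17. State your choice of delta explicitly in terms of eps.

delta = min(17/2, (289/160)eps)

Let eps > 0. We want delta > 0 with 0 < |s − 9| < delta ⇒ |(9s - 8)/(s + 8) − (73/17)| < eps.
Combining over a common denominator, (9s - 8)/(s + 8) − (73/17) = [(9s - 8)·17 − 73·(s + 8)] / [17·(s + 8)] = 80(s − 9) / (17(s + 8)).
So |(9s - 8)/(s + 8) − (73/17)| = 80|s − 9| / (17·|s + 8|).
Restrict delta ≤ 17/2. Then |s − 9| < 17/2 gives |s + 8| = |(s − 9) + 17| ≥ 17 − 17/2 = 17/2.
Hence |(9s - 8)/(s + 8) − (73/17)| < 80|s − 9|/(17·(17/2)) = (160/289)|s − 9|, which is < eps once |s − 9| < (289/160)eps.
Take delta = min(17/2, (289/160)eps). Then 0 < |s − 9| < delta forces both bounds, so |(9s - 8)/(s + 8) − (73/17)| < eps.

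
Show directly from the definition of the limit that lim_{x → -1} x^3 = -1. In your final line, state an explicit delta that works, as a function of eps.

delta = min(1, eps/7)

Let eps > 0. We seek delta > 0 with 0 < |x + 1| < delta ⇒ |x^3 + 1| < eps.
Factor: x^3 + 1 = (x + 1)(x^2 - x + 1), so |x^3 + 1| = |x + 1|·|x^2 - x + 1|.
Impose delta ≤ 1 so that |x| < 2; then |x^2 - x + 1| ≤ 7.
Hence |x^3 + 1| ≤ 7|x + 1|, which is < eps once |x + 1| < eps/7.
Take delta = min(1, eps/7). If 0 < |x + 1| < delta then both bounds hold and |x^3 + 1| ≤ 7|x + 1| < 7·(eps/7) = eps.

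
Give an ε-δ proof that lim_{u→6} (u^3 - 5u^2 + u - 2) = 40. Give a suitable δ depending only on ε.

Suppose ε > 0. We want δ > 0 such that 0 < |u − 6| < δ implies |(u^3 - 5u^2 + u - 2) − 40| < ε.
(u^3 - 5u^2 + u - 2) − 40 = u^3 - 5u^2 + u - 42 = (u − 6)(u^2 + u + 7).
So |(u^3 - 5u^2 + u - 2) − 40| = |u − 6|·|u^2 + u + 7|.
Require δ ≤ 1. Then |u − 6| < 1 gives |u| < 7, and by the triangle inequality |u^2 + u + 7| ≤ 7^2 + 7 + 7 = 63.
Hence |(u^3 - 5u^2 + u - 2) − 40| ≤ 63|u − 6| < ε provided |u − 6| < ε/63.
Take δ = min(1, ε/63). Then 0 < |u − 6| < δ gives both |u − 6| < 1 and |u − 6| < ε/63, so |(u^3 - 5u^2 + u - 2) − 40| < ε.

δ = min(1, ε/63)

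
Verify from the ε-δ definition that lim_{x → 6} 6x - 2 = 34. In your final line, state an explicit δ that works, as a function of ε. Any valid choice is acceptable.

Suppose ε > 0. We need δ > 0 so that 0 < |x − 6| < δ implies |(6x - 2) − 34| < ε.
|(6x - 2) − 34| = |6x - 36| = 6|x − 6|.
So 6|x − 6| < ε exactly when |x − 6| < ε/6.
Take δ = ε/6. If 0 < |x − 6| < δ then |(6x - 2) − 34| = 6|x − 6| < 6·(ε/6) = ε.

δ = ε/6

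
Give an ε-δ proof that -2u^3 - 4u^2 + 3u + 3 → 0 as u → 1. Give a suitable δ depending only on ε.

δ = min(1, ε/23)

Let ε > 0 be given. We want δ > 0 such that 0 < |u − 1| < δ implies |(-2u^3 - 4u^2 + 3u + 3)| < ε.
(-2u^3 - 4u^2 + 3u + 3) = -2u^3 - 4u^2 + 3u + 3 = (u − 1)(-2u^2 - 6u - 3).
So |(-2u^3 - 4u^2 + 3u + 3)| = |u − 1|·|-2u^2 - 6u - 3|.
Require δ ≤ 1. Then |u − 1| < 1 gives |u| < 2, and by the triangle inequality |-2u^2 - 6u - 3| ≤ 2·2^2 + 6·2 + 3 = 23.
Hence |(-2u^3 - 4u^2 + 3u + 3)| ≤ 23|u − 1| < ε provided |u − 1| < ε/23.
Choosing δ = min(1, ε/23) ensures both conditions, hence |(-2u^3 - 4u^2 + 3u + 3)| < ε.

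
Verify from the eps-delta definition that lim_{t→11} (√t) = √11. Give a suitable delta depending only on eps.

delta = min(11, √11·eps)

Suppose eps > 0. We want delta > 0 such that 0 < |t − 11| < delta implies |√t − √11| < eps.
Rationalise: √t − √11 = (t − 11)/(√t + √11), so |√t − √11| = |t − 11|/(√t + √11).
Restrict delta ≤ 11 so that |t − 11| < 11 forces t > 0, and then √t + √11 > √11.
Hence |√t − √11| < |t − 11|/√11, which is < eps once |t − 11| < √11·eps.
Take delta = min(11, √11·eps). If 0 < |t − 11| < delta then t > 0 and |√t − √11| < |t − 11|/√11 < eps.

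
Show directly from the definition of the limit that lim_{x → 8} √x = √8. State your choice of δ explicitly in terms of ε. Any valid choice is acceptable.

Suppose ε > 0. We want δ > 0 such that 0 < |x − 8| < δ implies |√x − √8| < ε.
Rationalise: √x − √8 = (x − 8)/(√x + √8), so |√x − √8| = |x − 8|/(√x + √8).
Restrict δ ≤ 8 so that |x − 8| < 8 forces x > 0, and then √x + √8 > √8.
Hence |√x − √8| < |x − 8|/√8, which is < ε once |x − 8| < √8·ε.
Take δ = min(8, √8·ε). If 0 < |x − 8| < δ then x > 0 and |√x − √8| < |x − 8|/√8 < ε.

δ = min(8, √8·ε)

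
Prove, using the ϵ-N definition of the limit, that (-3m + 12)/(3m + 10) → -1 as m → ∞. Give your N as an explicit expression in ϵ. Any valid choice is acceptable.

Let ϵ > 0 be given. For m ≥ 1, |(-3m + 12)/(3m + 10) + 1| = |66|/(3(3m + 10)) = 66/(3(3m + 10)).
Since 3m + 10 ≥ 3m for m ≥ 1, this is ≤ 66/(3·3m) = (22/3)/m.
So |(-3m + 12)/(3m + 10) + 1| < ϵ whenever m > (22/3)/ϵ.
Take N = (22/3)/ϵ. If m > N then |(-3m + 12)/(3m + 10) + 1| ≤ (22/3)/m < ϵ.

N = (22/3)/ϵ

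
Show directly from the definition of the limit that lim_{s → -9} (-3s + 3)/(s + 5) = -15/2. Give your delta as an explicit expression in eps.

delta = min(2, (4/9)eps)

Suppose eps > 0. We want delta > 0 with 0 < |s + 9| < delta ⇒ |(-3s + 3)/(s + 5) + 15/2| < eps.
Combining over a common denominator, (-3s + 3)/(s + 5) + 15/2 = [(-3s + 3)·(-4) − 30·(s + 5)] / [(-4)·(s + 5)] = -18(s + 9) / ((-4)(s + 5)).
So |(-3s + 3)/(s + 5) + 15/2| = 18|s + 9| / (4·|s + 5|).
Restrict delta ≤ 2. Then |s + 9| < 2 gives |s + 5| = |(s + 9) + (-4)| ≥ 4 − 2 = 2.
Hence |(-3s + 3)/(s + 5) + 15/2| < 18|s + 9|/(4·2) = (9/4)|s + 9|, which is < eps once |s + 9| < (4/9)eps.
Take delta = min(2, (4/9)eps). Then 0 < |s + 9| < delta forces both bounds, so |(-3s + 3)/(s + 5) + 15/2| < eps.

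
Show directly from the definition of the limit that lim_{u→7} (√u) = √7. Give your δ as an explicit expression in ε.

Fix ε > 0. We want δ > 0 such that 0 < |u − 7| < δ implies |√u − √7| < ε.
Rationalise: √u − √7 = (u − 7)/(√u + √7), so |√u − √7| = |u − 7|/(√u + √7).
Restrict δ ≤ 7 so that |u − 7| < 7 forces u > 0, and then √u + √7 > √7.
Hence |√u − √7| < |u − 7|/√7, which is < ε once |u − 7| < √7·ε.
Take δ = min(7, √7·ε). If 0 < |u − 7| < δ then u > 0 and |√u − √7| < |u − 7|/√7 < ε.

δ = min(7, √7·ε)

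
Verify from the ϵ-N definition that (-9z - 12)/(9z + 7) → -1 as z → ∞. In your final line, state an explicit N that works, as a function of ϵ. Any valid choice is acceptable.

N = (5/9)/ϵ

Fix ϵ > 0. We seek N > 0 such that z > N implies |(-9z - 12)/(9z + 7) + 1| < ϵ.
(-9z - 12)/(9z + 7) + 1 = (9(-9z - 12) − (-9)(9z + 7)) / (9(9z + 7)) = -45/(9(9z + 7)).
For z > 0 we have 9z + 7 > 9z, so |(-9z - 12)/(9z + 7) + 1| = 45/(9(9z + 7)) < 45/(9·9z) = (5/9)/z.
Thus |(-9z - 12)/(9z + 7) + 1| < ϵ whenever z > (5/9)/ϵ.
Take N = (5/9)/ϵ. If z > N then |(-9z - 12)/(9z + 7) + 1| < (5/9)/z < ϵ.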